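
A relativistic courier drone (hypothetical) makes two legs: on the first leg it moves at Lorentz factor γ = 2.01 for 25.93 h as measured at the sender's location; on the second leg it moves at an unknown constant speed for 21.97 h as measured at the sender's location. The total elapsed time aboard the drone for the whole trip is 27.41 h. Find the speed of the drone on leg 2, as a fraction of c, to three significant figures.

β = 0.751

Leg 1: γ = 2.01; τ_1 = 25.93/2.010 = 12.90 h.
Leg 2: speed unknown; τ_2 = 21.97/γ_2.
Total proper time: 12.90 + τ_2 = 27.41, so τ_2 = 27.41 − 12.90 = 14.51 h.
γ_2 = 21.97/14.51 = 1.514; β = √(1 − 1/γ²) = √0.5638.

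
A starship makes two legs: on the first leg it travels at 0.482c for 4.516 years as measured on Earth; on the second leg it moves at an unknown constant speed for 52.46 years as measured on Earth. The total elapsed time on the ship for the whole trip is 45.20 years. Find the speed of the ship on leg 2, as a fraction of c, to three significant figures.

β = 0.618

Leg 1: γ = 1/√(1 − 0.482²) = 1/√0.7677 = 1.141; τ_1 = 4.516/1.141 = 3.957 years.
Leg 2: speed unknown; τ_2 = 52.46/γ_2.
Total proper time: 3.957 + τ_2 = 45.20, so τ_2 = 45.20 − 3.957 = 41.24 years.
γ_2 = 52.46/41.24 = 1.272; β = √(1 − 1/γ²) = √0.3819.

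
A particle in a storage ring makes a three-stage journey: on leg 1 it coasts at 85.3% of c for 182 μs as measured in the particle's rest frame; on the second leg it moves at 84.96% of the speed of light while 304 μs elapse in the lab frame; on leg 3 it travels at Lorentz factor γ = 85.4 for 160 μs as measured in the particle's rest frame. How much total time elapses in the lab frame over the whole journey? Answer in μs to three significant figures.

Δt = 1.43×10⁴ μs

Leg 1: β = 0.853; γ = 1/√(1 − 0.853²) = 1/√0.2724 = 1.916; Δt_1 = 1.916 × 182 = 348.7 μs.
Leg 2: 304 μs is already measured in the lab frame.
Leg 3: γ = 85.4; Δt_3 = 85.40 × 160 = 1.366×10⁴ μs.
Total: 348.7 + 304.0 + 1.366×10⁴ μs.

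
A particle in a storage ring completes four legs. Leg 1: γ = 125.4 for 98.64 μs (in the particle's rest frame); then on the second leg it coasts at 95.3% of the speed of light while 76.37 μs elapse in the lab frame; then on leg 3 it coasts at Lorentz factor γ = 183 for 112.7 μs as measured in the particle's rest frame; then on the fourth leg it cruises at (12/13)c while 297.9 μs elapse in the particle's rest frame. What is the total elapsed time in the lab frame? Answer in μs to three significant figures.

Leg 1: γ = 125.4; Δt_1 = 125.4 × 98.64 = 1.237×10⁴ μs.
Leg 2: 76.37 μs is already measured in the lab frame.
Leg 3: γ = 183; Δt_3 = 183.0 × 112.7 = 2.062×10⁴ μs.
Leg 4: γ = 1/√(1 − (12/13)²) = 13/5 = 2.600; Δt_4 = 2.600 × 297.9 = 774.5 μs.
Total: 1.237×10⁴ + 76.37 + 2.062×10⁴ + 774.5 μs.

Δt = 3.38×10⁴ μs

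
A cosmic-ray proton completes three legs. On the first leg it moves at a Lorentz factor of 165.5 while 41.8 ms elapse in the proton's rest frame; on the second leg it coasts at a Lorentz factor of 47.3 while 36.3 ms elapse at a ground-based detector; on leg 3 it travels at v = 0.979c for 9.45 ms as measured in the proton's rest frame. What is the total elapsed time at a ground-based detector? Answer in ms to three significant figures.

Leg 1: γ = 165.5; Δt_1 = 165.5 × 41.8 = 6918 ms.
Leg 2: 36.3 ms is already measured at a ground-based detector.
Leg 3: γ = 1/√(1 − 0.979²) = 1/√0.04156 = 4.905; Δt_3 = 4.905 × 9.45 = 46.36 ms.
Total: 6918 + 36.30 + 46.36 ms.

Δt = 7000 ms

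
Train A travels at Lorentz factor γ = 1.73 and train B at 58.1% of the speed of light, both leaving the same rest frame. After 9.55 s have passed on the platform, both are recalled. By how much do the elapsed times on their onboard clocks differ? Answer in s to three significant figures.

|τ_A − τ_B| = 2.25 s

A: γ = 1.73; τ_A = 9.55/1.730 = 5.520 s.
B: β = 0.581; γ = 1/√(1 − 0.581²) = 1/√0.6624 = 1.229; τ_B = 9.55/1.229 = 7.773 s.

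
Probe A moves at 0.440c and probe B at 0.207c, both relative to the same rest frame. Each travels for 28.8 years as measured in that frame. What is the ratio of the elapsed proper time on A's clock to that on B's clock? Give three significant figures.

A: γ = 1/√(1 − 0.440²) = 1/√0.8064 = 1.114. B: γ = 1/√(1 − 0.207²) = 1/√0.9572 = 1.022.
τ_A/τ_B = γ_B/γ_A = 1.022/1.114 = 0.9179, so τ_A/τ_B = 0.9179.

τ_A/τ_B = 0.918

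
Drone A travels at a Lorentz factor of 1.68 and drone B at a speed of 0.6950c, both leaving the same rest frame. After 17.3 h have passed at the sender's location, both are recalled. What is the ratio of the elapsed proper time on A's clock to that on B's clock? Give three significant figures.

A: γ = 1.68. B: γ = 1/√(1 − 0.6950²) = 1/√0.5170 = 1.391.
τ_A/τ_B = γ_B/γ_A = 1.391/1.680 = 0.8279, so τ_A/τ_B = 0.8279.

τ_A/τ_B = 0.828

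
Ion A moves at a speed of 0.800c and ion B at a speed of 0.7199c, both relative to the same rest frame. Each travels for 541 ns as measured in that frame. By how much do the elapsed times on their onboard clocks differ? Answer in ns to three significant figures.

|τ_A − τ_B| = 50.9 ns

A: γ = 1/√(1 − 0.800²) = 1/√0.3600 = 1.667; τ_A = 541/1.667 = 324.6 ns.
B: γ = 1/√(1 − 0.7199²) = 1/√0.4817 = 1.441; τ_B = 541/1.441 = 375.5 ns.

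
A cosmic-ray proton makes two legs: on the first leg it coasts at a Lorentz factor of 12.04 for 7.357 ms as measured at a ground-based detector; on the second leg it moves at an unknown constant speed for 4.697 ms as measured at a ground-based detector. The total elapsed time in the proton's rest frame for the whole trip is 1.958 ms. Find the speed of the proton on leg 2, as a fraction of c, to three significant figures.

β = 0.958

Leg 1: γ = 12.04; τ_1 = 7.357/12.04 = 0.6110 ms.
Leg 2: speed unknown; τ_2 = 4.697/γ_2.
Total proper time: 0.6110 + τ_2 = 1.958, so τ_2 = 1.958 − 0.6110 = 1.347 ms.
γ_2 = 4.697/1.347 = 3.487; β = √(1 − 1/γ²) = √0.9178.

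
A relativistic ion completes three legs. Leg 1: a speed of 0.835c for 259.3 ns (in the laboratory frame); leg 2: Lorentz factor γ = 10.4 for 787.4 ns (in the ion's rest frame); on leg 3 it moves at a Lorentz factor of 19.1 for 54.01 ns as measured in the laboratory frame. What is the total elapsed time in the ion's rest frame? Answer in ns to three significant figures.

τ = 933 ns

Leg 1: γ = 1/√(1 − 0.835²) = 1/√0.3028 = 1.817; τ_1 = 259.3/1.817 = 142.7 ns.
Leg 2: 787.4 ns is already measured in the ion's rest frame.
Leg 3: γ = 19.1; τ_3 = 54.01/19.10 = 2.828 ns.
Total: 142.7 + 787.4 + 2.828 ns.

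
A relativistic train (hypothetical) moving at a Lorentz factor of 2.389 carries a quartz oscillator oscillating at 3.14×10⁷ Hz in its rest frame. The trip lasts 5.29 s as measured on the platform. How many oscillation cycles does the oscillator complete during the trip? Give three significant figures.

γ = 2.389
The oscillator's own cycle count is N = f × τ where τ is the proper time on the train. τ = Δt/γ = 5.29/2.389 = 2.214 s = 2.214×10⁰ s.
N = 3.14×10⁷ × 2.214×10⁰ = 6.953×10⁷.

N = 6.95×10⁷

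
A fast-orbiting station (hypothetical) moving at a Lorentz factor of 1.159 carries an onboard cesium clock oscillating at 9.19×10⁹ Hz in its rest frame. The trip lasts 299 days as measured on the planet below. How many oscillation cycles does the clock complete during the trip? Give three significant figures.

γ = 1.159
The oscillator's own cycle count is N = f × τ where τ is the proper time aboard the station. τ = Δt/γ = 299/1.159 = 258.0 days = 2.229×10⁷ s.
N = 9.19×10⁹ × 2.229×10⁷ = 2.048×10¹⁷.

N = 2.05×10¹⁷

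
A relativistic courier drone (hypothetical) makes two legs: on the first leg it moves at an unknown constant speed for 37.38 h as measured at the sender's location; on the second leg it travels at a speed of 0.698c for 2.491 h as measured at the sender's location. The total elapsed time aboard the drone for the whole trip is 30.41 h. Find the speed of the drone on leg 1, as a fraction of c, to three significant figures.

β = 0.643

Leg 1: speed unknown; τ_1 = 37.38/γ_1.
Leg 2: γ = 1/√(1 − 0.698²) = 1/√0.5128 = 1.396; τ_2 = 2.491/1.396 = 1.784 h.
Total proper time: τ_1 + 1.784 = 30.41, so τ_1 = 30.41 − 1.784 = 28.63 h.
γ_1 = 37.38/28.63 = 1.306; β = √(1 − 1/γ²) = √0.4135.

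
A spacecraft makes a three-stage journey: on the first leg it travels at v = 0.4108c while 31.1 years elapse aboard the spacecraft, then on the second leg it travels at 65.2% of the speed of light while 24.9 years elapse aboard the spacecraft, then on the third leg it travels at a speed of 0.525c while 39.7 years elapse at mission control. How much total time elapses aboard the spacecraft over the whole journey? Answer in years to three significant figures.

Leg 1: 31.1 years is already measured aboard the spacecraft.
Leg 2: 24.9 years is already measured aboard the spacecraft.
Leg 3: γ = 1/√(1 − 0.525²) = 1/√0.7244 = 1.175; τ_3 = 39.7/1.175 = 33.79 years.
Total: 31.10 + 24.90 + 33.79 years.

τ = 89.8 years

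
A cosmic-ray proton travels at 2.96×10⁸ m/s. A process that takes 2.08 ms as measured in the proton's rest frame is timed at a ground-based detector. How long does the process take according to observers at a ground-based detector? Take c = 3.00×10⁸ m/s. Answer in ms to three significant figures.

Δt = 12.8 ms

β = 2.96×10⁸/3.00×10⁸ = 0.9867; γ = 1/√(1 − 0.9867²) = 6.144
The interval measured in the proton's rest frame is the proper time (both events occur at the same place in that frame); the lab-frame interval is Δt = γτ = 6.144 × 2.08 ms.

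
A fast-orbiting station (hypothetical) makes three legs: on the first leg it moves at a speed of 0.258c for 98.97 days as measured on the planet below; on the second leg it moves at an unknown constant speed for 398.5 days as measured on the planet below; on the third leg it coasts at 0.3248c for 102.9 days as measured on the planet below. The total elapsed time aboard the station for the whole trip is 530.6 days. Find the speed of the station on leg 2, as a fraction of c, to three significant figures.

β = 0.531

Leg 1: γ = 1/√(1 − 0.258²) = 1/√0.9334 = 1.035; τ_1 = 98.97/1.035 = 95.62 days.
Leg 2: speed unknown; τ_2 = 398.5/γ_2.
Leg 3: γ = 1/√(1 − 0.3248²) = 1/√0.8945 = 1.057; τ_3 = 102.9/1.057 = 97.32 days.
Total proper time: 95.62 + τ_2 + 97.32 = 530.6, so τ_2 = 530.6 − 192.9 = 337.7 days.
γ_2 = 398.5/337.7 = 1.180; β = √(1 − 1/γ²) = √0.2820.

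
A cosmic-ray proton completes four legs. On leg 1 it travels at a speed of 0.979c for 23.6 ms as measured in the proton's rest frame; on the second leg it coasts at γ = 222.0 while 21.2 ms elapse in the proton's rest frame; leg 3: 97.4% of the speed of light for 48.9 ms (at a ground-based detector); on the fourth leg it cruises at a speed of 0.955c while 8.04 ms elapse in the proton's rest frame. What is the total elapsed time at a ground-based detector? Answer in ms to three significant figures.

Leg 1: γ = 1/√(1 − 0.979²) = 1/√0.04156 = 4.905; Δt_1 = 4.905 × 23.6 = 115.8 ms.
Leg 2: γ = 222.0; Δt_2 = 222.0 × 21.2 = 4706 ms.
Leg 3: 48.9 ms is already measured at a ground-based detector.
Leg 4: γ = 1/√(1 − 0.955²) = 1/√0.08798 = 3.371; Δt_4 = 3.371 × 8.04 = 27.11 ms.
Total: 115.8 + 4706 + 48.90 + 27.11 ms.

Δt = 4900 ms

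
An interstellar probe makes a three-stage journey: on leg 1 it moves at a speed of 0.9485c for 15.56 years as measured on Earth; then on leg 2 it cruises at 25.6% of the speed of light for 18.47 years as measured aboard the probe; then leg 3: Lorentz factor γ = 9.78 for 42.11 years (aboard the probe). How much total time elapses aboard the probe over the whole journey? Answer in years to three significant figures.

τ = 65.5 years

Leg 1: γ = 1/√(1 − 0.9485²) = 1/√0.1003 = 3.157; τ_1 = 15.56/3.157 = 4.929 years.
Leg 2: 18.47 years is already measured aboard the probe.
Leg 3: 42.11 years is already measured aboard the probe.
Total: 4.929 + 18.47 + 42.11 years.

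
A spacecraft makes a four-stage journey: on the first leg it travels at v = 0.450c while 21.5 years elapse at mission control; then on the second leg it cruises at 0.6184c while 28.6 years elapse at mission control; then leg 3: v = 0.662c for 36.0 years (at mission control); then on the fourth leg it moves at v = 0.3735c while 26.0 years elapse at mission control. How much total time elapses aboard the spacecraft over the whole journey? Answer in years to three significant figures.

Leg 1: γ = 1/√(1 − 0.450²) = 1/√0.7975 = 1.120; τ_1 = 21.5/1.120 = 19.20 years.
Leg 2: γ = 1/√(1 − 0.6184²) = 1/√0.6176 = 1.272; τ_2 = 28.6/1.272 = 22.48 years.
Leg 3: γ = 1/√(1 − 0.662²) = 1/√0.5618 = 1.334; τ_3 = 36.0/1.334 = 26.98 years.
Leg 4: γ = 1/√(1 − 0.3735²) = 1/√0.8605 = 1.078; τ_4 = 26.0/1.078 = 24.12 years.
Total: 19.20 + 22.48 + 26.98 + 24.12 years.

τ = 92.8 years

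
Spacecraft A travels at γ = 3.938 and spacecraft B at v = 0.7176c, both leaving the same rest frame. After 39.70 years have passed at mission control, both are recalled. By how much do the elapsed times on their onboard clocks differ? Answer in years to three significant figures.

A: γ = 3.938; τ_A = 39.70/3.938 = 10.08 years.
B: γ = 1/√(1 − 0.7176²) = 1/√0.4851 = 1.436; τ_B = 39.70/1.436 = 27.65 years.

|τ_A − τ_B| = 17.6 years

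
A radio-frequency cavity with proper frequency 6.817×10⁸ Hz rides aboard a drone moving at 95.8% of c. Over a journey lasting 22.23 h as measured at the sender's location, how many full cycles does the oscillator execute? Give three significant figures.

N = 1.56×10¹³

β = 0.958; γ = 1/√(1 − 0.958²) = 1/√0.08224 = 3.487
The oscillator's own cycle count is N = f × τ where τ is the proper time aboard the drone. τ = Δt/γ = 22.23/3.487 = 6.375 h = 2.295×10⁴ s.
N = 6.817×10⁸ × 2.295×10⁴ = 1.564×10¹³.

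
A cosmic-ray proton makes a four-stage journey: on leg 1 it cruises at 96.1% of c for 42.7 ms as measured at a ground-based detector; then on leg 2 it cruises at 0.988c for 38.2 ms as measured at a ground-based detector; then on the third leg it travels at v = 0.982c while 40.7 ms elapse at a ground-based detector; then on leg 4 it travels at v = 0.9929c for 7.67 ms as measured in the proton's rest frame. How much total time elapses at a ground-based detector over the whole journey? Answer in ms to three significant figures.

Leg 1: 42.7 ms is already measured at a ground-based detector.
Leg 2: 38.2 ms is already measured at a ground-based detector.
Leg 3: 40.7 ms is already measured at a ground-based detector.
Leg 4: γ = 1/√(1 − 0.9929²) = 1/√0.01415 = 8.407; Δt_4 = 8.407 × 7.67 = 64.48 ms.
Total: 42.70 + 38.20 + 40.70 + 64.48 ms.

Δt = 186 ms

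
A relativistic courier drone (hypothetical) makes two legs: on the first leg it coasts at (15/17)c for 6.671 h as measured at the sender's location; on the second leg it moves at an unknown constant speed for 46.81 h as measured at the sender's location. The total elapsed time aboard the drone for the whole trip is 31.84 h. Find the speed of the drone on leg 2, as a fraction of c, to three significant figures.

β = 0.790

Leg 1: γ = 1/√(1 − (15/17)²) = 17/8 = 2.125; τ_1 = 6.671/2.125 = 3.139 h.
Leg 2: speed unknown; τ_2 = 46.81/γ_2.
Total proper time: 3.139 + τ_2 = 31.84, so τ_2 = 31.84 − 3.139 = 28.70 h.
γ_2 = 46.81/28.70 = 1.631; β = √(1 − 1/γ²) = √0.6241.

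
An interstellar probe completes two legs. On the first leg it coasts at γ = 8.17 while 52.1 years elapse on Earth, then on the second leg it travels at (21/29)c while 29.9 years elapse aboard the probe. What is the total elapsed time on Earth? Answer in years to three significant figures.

Δt = 95.5 years

Leg 1: 52.1 years is already measured on Earth.
Leg 2: γ = 1/√(1 − (21/29)²) = 29/20 = 1.450; Δt_2 = 1.450 × 29.9 = 43.36 years.
Total: 52.10 + 43.36 years.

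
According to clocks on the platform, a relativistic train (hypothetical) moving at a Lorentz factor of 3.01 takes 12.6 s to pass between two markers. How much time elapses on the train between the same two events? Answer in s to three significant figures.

τ = 4.19 s

γ = 3.01
The interval measured on the platform is the dilated one; the clock on the train measures the proper time τ = Δt/γ = 12.6/3.010 s.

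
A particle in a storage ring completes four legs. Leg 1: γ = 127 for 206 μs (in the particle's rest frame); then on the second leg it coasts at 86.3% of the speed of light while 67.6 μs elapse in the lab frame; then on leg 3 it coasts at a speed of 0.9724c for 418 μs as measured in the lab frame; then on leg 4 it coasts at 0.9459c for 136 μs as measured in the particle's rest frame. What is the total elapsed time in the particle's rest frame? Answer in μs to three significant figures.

Leg 1: 206 μs is already measured in the particle's rest frame.
Leg 2: β = 0.863; γ = 1/√(1 − 0.863²) = 1/√0.2552 = 1.979; τ_2 = 67.6/1.979 = 34.15 μs.
Leg 3: γ = 1/√(1 − 0.9724²) = 1/√0.05444 = 4.286; τ_3 = 418/4.286 = 97.53 μs.
Leg 4: 136 μs is already measured in the particle's rest frame.
Total: 206.0 + 34.15 + 97.53 + 136.0 μs.

τ = 474 μs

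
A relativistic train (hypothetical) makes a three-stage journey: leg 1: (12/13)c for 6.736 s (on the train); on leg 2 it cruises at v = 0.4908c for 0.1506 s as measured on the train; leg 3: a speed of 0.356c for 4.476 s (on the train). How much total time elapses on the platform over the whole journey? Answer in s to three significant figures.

Leg 1: γ = 1/√(1 − (12/13)²) = 13/5 = 2.600; Δt_1 = 2.600 × 6.736 = 17.51 s.
Leg 2: γ = 1/√(1 − 0.4908²) = 1/√0.7591 = 1.148; Δt_2 = 1.148 × 0.1506 = 0.1729 s.
Leg 3: γ = 1/√(1 − 0.356²) = 1/√0.8733 = 1.070; Δt_3 = 1.070 × 4.476 = 4.790 s.
Total: 17.51 + 0.1729 + 4.790 s.

Δt = 22.5 s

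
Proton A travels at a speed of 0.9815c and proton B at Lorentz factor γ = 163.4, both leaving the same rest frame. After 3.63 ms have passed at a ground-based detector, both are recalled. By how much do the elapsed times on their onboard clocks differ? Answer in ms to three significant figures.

A: γ = 1/√(1 − 0.9815²) = 1/√0.03666 = 5.223; τ_A = 3.63/5.223 = 0.6950 ms.
B: γ = 163.4; τ_B = 3.63/163.4 = 0.02222 ms.

|τ_A − τ_B| = 0.673 ms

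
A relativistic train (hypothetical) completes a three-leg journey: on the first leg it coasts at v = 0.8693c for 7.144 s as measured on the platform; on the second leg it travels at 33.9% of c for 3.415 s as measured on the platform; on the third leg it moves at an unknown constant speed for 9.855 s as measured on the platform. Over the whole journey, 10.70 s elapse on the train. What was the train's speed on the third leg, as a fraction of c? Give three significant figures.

β = 0.916

Leg 1: γ = 1/√(1 − 0.8693²) = 1/√0.2443 = 2.023; τ_1 = 7.144/2.023 = 3.531 s.
Leg 2: β = 0.339; γ = 1/√(1 − 0.339²) = 1/√0.8851 = 1.063; τ_2 = 3.415/1.063 = 3.213 s.
Leg 3: speed unknown; τ_3 = 9.855/γ_3.
Total proper time: 3.531 + 3.213 + τ_3 = 10.70, so τ_3 = 10.70 − 6.744 = 3.956 s.
γ_3 = 9.855/3.956 = 2.491; β = √(1 − 1/γ²) = √0.8389.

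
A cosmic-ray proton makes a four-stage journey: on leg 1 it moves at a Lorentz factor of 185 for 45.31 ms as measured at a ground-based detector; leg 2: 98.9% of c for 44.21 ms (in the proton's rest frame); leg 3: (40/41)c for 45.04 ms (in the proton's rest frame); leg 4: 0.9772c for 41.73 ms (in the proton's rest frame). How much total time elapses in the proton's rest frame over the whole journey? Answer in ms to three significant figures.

Leg 1: γ = 185; τ_1 = 45.31/185.0 = 0.2449 ms.
Leg 2: 44.21 ms is already measured in the proton's rest frame.
Leg 3: 45.04 ms is already measured in the proton's rest frame.
Leg 4: 41.73 ms is already measured in the proton's rest frame.
Total: 0.2449 + 44.21 + 45.04 + 41.73 ms.

τ = 131 ms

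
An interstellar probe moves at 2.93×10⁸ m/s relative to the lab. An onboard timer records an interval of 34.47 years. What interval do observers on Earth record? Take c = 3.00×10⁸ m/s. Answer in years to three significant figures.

Δt = 161 years

β = 2.93×10⁸/3.00×10⁸ = 0.9767; γ = 1/√(1 − 0.9767²) = 4.656
The interval measured aboard the probe is the proper time (both events occur at the same place in that frame); the lab-frame interval is Δt = γτ = 4.656 × 34.47 years.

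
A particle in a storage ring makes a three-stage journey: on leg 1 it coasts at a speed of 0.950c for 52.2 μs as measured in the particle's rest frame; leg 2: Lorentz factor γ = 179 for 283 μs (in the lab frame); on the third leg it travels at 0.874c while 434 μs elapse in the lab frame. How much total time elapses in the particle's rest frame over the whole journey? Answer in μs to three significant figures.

Leg 1: 52.2 μs is already measured in the particle's rest frame.
Leg 2: γ = 179; τ_2 = 283/179.0 = 1.581 μs.
Leg 3: γ = 1/√(1 − 0.874²) = 1/√0.2361 = 2.058; τ_3 = 434/2.058 = 210.9 μs.
Total: 52.20 + 1.581 + 210.9 μs.

τ = 265 μs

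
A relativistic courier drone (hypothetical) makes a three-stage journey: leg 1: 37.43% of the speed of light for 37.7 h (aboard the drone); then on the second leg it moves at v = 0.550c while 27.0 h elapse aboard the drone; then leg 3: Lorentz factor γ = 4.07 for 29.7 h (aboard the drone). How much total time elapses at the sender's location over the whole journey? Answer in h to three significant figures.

Δt = 194 h

Leg 1: β = 0.3743; γ = 1/√(1 − 0.3743²) = 1/√0.8599 = 1.078; Δt_1 = 1.078 × 37.7 = 40.66 h.
Leg 2: γ = 1/√(1 − 0.550²) = 1/√0.6975 = 1.197; Δt_2 = 1.197 × 27.0 = 32.33 h.
Leg 3: γ = 4.07; Δt_3 = 4.070 × 29.7 = 120.9 h.
Total: 40.66 + 32.33 + 120.9 h.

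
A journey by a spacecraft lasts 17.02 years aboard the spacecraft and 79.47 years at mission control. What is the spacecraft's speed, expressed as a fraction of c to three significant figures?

v = 0.977c

The proper time is measured aboard the spacecraft (both events occur at the spacecraft's location); Δt is measured at mission control. γ = Δt/τ = 79.47/17.02 = 4.669.
β = √(1 − 1/γ²) = √(1 − 0.04587) = √0.9541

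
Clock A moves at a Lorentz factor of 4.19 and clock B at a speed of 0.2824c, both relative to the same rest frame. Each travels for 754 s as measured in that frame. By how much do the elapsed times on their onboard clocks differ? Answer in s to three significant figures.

|τ_A − τ_B| = 543 s

A: γ = 4.19; τ_A = 754/4.190 = 180.0 s.
B: γ = 1/√(1 − 0.2824²) = 1/√0.9203 = 1.042; τ_B = 754/1.042 = 723.3 s.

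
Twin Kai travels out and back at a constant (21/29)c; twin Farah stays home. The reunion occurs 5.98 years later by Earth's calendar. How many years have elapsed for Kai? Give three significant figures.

τ = 4.12 years

γ = 1/√(1 − (21/29)²) = 29/20 = 1.450
Kai's clock measures proper time along the trip: τ = Δt/γ = 5.98/1.450 years.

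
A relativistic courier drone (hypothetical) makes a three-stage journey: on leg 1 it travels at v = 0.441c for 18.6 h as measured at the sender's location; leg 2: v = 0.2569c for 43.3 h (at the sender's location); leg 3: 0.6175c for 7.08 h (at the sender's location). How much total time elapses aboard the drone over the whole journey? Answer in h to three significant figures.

Leg 1: γ = 1/√(1 − 0.441²) = 1/√0.8055 = 1.114; τ_1 = 18.6/1.114 = 16.69 h.
Leg 2: γ = 1/√(1 − 0.2569²) = 1/√0.9340 = 1.035; τ_2 = 43.3/1.035 = 41.85 h.
Leg 3: γ = 1/√(1 − 0.6175²) = 1/√0.6187 = 1.271; τ_3 = 7.08/1.271 = 5.569 h.
Total: 16.69 + 41.85 + 5.569 h.

τ = 64.1 h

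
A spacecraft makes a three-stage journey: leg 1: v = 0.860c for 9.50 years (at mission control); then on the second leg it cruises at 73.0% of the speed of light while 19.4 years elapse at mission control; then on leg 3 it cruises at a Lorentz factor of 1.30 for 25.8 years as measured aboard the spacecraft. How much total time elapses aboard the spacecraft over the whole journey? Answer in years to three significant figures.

Leg 1: γ = 1/√(1 − 0.860²) = 1/√0.2604 = 1.960; τ_1 = 9.50/1.960 = 4.848 years.
Leg 2: β = 0.730; γ = 1/√(1 − 0.730²) = 1/√0.4671 = 1.463; τ_2 = 19.4/1.463 = 13.26 years.
Leg 3: 25.8 years is already measured aboard the spacecraft.
Total: 4.848 + 13.26 + 25.80 years.

τ = 43.9 years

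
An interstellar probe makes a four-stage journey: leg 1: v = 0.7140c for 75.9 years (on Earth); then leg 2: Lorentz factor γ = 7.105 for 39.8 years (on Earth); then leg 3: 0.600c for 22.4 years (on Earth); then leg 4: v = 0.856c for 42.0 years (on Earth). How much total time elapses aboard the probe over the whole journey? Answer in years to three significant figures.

Leg 1: γ = 1/√(1 − 0.7140²) = 1/√0.4902 = 1.428; τ_1 = 75.9/1.428 = 53.14 years.
Leg 2: γ = 7.105; τ_2 = 39.8/7.105 = 5.602 years.
Leg 3: γ = 1/√(1 − 0.600²) = 5/4 = 1.250; τ_3 = 22.4/1.250 = 17.92 years.
Leg 4: γ = 1/√(1 − 0.856²) = 1/√0.2673 = 1.934; τ_4 = 42.0/1.934 = 21.71 years.
Total: 53.14 + 5.602 + 17.92 + 21.71 years.

τ = 98.4 years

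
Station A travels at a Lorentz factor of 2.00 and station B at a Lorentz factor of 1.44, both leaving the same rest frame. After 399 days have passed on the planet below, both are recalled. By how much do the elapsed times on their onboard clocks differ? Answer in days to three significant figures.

A: γ = 2.00; τ_A = 399/2.000 = 199.5 days.
B: γ = 1.44; τ_B = 399/1.440 = 277.1 days.

|τ_A − τ_B| = 77.6 days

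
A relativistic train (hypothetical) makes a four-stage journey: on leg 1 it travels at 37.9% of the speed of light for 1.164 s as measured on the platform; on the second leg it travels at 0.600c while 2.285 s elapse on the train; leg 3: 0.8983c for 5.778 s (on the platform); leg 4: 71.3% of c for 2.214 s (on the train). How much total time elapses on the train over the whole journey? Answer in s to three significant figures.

τ = 8.11 s

Leg 1: β = 0.379; γ = 1/√(1 − 0.379²) = 1/√0.8564 = 1.081; τ_1 = 1.164/1.081 = 1.077 s.
Leg 2: 2.285 s is already measured on the train.
Leg 3: γ = 1/√(1 − 0.8983²) = 1/√0.1931 = 2.276; τ_3 = 5.778/2.276 = 2.539 s.
Leg 4: 2.214 s is already measured on the train.
Total: 1.077 + 2.285 + 2.539 + 2.214 s.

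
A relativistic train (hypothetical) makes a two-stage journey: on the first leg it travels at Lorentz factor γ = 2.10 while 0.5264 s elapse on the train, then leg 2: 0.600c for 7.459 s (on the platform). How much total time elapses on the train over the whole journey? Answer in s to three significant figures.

Leg 1: 0.5264 s is already measured on the train.
Leg 2: γ = 1/√(1 − 0.600²) = 5/4 = 1.250; τ_2 = 7.459/1.250 = 5.967 s.
Total: 0.5264 + 5.967 s.

τ = 6.49 s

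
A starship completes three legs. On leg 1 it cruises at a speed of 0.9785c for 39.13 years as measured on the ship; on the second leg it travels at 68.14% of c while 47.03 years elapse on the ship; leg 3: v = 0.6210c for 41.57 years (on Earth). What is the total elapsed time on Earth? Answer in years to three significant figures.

Δt = 296 years

Leg 1: γ = 1/√(1 − 0.9785²) = 1/√0.04254 = 4.849; Δt_1 = 4.849 × 39.13 = 189.7 years.
Leg 2: β = 0.6814; γ = 1/√(1 − 0.6814²) = 1/√0.5357 = 1.366; Δt_2 = 1.366 × 47.03 = 64.26 years.
Leg 3: 41.57 years is already measured on Earth.
Total: 189.7 + 64.26 + 41.57 years.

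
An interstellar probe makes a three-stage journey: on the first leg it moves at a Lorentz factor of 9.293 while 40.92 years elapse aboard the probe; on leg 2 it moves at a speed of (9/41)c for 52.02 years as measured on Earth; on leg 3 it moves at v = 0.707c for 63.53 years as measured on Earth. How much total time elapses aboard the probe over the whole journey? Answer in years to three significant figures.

Leg 1: 40.92 years is already measured aboard the probe.
Leg 2: γ = 1/√(1 − (9/41)²) = 41/40 = 1.025; τ_2 = 52.02/1.025 = 50.75 years.
Leg 3: γ = 1/√(1 − 0.707²) = 1/√0.5002 = 1.414; τ_3 = 63.53/1.414 = 44.93 years.
Total: 40.92 + 50.75 + 44.93 years.

τ = 137 years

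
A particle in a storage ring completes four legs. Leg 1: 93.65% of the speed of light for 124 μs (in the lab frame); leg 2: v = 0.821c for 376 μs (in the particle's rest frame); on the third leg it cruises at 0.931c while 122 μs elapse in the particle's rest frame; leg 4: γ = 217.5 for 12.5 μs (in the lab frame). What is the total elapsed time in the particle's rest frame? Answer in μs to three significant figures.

Leg 1: β = 0.9365; γ = 1/√(1 − 0.9365²) = 1/√0.1230 = 2.852; τ_1 = 124/2.852 = 43.48 μs.
Leg 2: 376 μs is already measured in the particle's rest frame.
Leg 3: 122 μs is already measured in the particle's rest frame.
Leg 4: γ = 217.5; τ_4 = 12.5/217.5 = 0.05747 μs.
Total: 43.48 + 376.0 + 122.0 + 0.05747 μs.

τ = 542 μs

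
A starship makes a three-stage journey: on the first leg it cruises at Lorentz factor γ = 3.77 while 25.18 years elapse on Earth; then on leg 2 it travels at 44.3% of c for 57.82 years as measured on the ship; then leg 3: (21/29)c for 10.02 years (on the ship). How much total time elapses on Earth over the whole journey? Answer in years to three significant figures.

Leg 1: 25.18 years is already measured on Earth.
Leg 2: β = 0.443; γ = 1/√(1 − 0.443²) = 1/√0.8038 = 1.115; Δt_2 = 1.115 × 57.82 = 64.49 years.
Leg 3: γ = 1/√(1 − (21/29)²) = 29/20 = 1.450; Δt_3 = 1.450 × 10.02 = 14.53 years.
Total: 25.18 + 64.49 + 14.53 years.

Δt = 104 years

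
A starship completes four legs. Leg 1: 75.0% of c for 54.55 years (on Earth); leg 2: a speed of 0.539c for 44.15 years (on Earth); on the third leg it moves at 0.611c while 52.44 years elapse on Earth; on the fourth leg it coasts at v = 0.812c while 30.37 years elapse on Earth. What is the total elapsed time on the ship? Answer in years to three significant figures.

τ = 133 years

Leg 1: β = 0.750; γ = 1/√(1 − 0.750²) = 1/√0.4375 = 1.512; τ_1 = 54.55/1.512 = 36.08 years.
Leg 2: γ = 1/√(1 − 0.539²) = 1/√0.7095 = 1.187; τ_2 = 44.15/1.187 = 37.19 years.
Leg 3: γ = 1/√(1 − 0.611²) = 1/√0.6267 = 1.263; τ_3 = 52.44/1.263 = 41.51 years.
Leg 4: γ = 1/√(1 − 0.812²) = 1/√0.3407 = 1.713; τ_4 = 30.37/1.713 = 17.73 years.
Total: 36.08 + 37.19 + 41.51 + 17.73 years.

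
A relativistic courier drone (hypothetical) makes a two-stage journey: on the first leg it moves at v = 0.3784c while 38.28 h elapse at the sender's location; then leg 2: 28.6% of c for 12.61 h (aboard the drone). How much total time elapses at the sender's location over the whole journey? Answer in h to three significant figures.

Δt = 51.4 h

Leg 1: 38.28 h is already measured at the sender's location.
Leg 2: β = 0.286; γ = 1/√(1 − 0.286²) = 1/√0.9182 = 1.044; Δt_2 = 1.044 × 12.61 = 13.16 h.
Total: 38.28 + 13.16 h.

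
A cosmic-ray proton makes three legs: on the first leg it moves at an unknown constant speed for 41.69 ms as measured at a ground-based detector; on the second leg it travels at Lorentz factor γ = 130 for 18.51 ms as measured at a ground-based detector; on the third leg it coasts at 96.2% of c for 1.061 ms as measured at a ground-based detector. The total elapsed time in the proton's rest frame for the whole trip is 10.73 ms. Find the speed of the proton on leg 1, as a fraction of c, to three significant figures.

Leg 1: speed unknown; τ_1 = 41.69/γ_1.
Leg 2: γ = 130; τ_2 = 18.51/130.0 = 0.1424 ms.
Leg 3: β = 0.962; γ = 1/√(1 − 0.962²) = 1/√0.07456 = 3.662; τ_3 = 1.061/3.662 = 0.2897 ms.
Total proper time: τ_1 + 0.1424 + 0.2897 = 10.73, so τ_1 = 10.73 − 0.4321 = 10.30 ms.
γ_1 = 41.69/10.30 = 4.048; β = √(1 − 1/γ²) = √0.9390.

β = 0.969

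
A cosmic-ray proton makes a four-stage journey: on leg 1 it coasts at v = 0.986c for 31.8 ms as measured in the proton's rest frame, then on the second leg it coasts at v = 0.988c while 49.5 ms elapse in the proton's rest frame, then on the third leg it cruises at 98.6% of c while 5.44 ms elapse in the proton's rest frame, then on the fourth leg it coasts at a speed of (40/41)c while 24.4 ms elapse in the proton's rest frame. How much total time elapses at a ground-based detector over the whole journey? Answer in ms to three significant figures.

Leg 1: γ = 1/√(1 − 0.986²) = 1/√0.02780 = 5.997; Δt_1 = 5.997 × 31.8 = 190.7 ms.
Leg 2: γ = 1/√(1 − 0.988²) = 1/√0.02386 = 6.474; Δt_2 = 6.474 × 49.5 = 320.5 ms.
Leg 3: β = 0.986; γ = 1/√(1 − 0.986²) = 1/√0.02780 = 5.997; Δt_3 = 5.997 × 5.44 = 32.62 ms.
Leg 4: γ = 1/√(1 − (40/41)²) = 41/9 ≈ 4.556; Δt_4 = 4.556 × 24.4 = 111.2 ms.
Total: 190.7 + 320.5 + 32.62 + 111.2 ms.

Δt = 655 ms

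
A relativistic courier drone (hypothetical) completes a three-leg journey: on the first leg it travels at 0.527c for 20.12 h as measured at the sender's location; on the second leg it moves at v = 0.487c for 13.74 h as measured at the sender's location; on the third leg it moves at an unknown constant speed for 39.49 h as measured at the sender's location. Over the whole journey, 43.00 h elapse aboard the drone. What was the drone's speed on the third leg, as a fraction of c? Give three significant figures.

β = 0.936

Leg 1: γ = 1/√(1 − 0.527²) = 1/√0.7223 = 1.177; τ_1 = 20.12/1.177 = 17.10 h.
Leg 2: γ = 1/√(1 − 0.487²) = 1/√0.7628 = 1.145; τ_2 = 13.74/1.145 = 12.00 h.
Leg 3: speed unknown; τ_3 = 39.49/γ_3.
Total proper time: 17.10 + 12.00 + τ_3 = 43.00, so τ_3 = 43.00 − 29.10 = 13.90 h.
γ_3 = 39.49/13.90 = 2.841; β = √(1 − 1/γ²) = √0.8761.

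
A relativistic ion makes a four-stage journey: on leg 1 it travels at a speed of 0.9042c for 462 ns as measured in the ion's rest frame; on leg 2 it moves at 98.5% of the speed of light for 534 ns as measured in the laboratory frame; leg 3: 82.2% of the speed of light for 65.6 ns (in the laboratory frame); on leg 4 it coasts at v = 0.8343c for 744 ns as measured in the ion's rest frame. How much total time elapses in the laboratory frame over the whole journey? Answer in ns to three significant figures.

Leg 1: γ = 1/√(1 − 0.9042²) = 1/√0.1824 = 2.341; Δt_1 = 2.341 × 462 = 1082 ns.
Leg 2: 534 ns is already measured in the laboratory frame.
Leg 3: 65.6 ns is already measured in the laboratory frame.
Leg 4: γ = 1/√(1 − 0.8343²) = 1/√0.3039 = 1.814; Δt_4 = 1.814 × 744 = 1350 ns.
Total: 1082 + 534.0 + 65.60 + 1350 ns.

Δt = 3030 ns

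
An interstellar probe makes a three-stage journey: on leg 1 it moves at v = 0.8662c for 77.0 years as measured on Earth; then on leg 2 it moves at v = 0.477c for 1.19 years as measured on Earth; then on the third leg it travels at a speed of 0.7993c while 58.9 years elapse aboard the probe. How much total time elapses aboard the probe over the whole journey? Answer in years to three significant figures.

Leg 1: γ = 1/√(1 − 0.8662²) = 1/√0.2497 = 2.001; τ_1 = 77.0/2.001 = 38.48 years.
Leg 2: γ = 1/√(1 − 0.477²) = 1/√0.7725 = 1.138; τ_2 = 1.19/1.138 = 1.046 years.
Leg 3: 58.9 years is already measured aboard the probe.
Total: 38.48 + 1.046 + 58.90 years.

τ = 98.4 years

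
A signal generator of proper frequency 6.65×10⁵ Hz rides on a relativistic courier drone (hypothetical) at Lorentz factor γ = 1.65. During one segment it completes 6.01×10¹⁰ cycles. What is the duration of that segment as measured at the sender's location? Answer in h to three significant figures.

Δt = 41.4 h

γ = 1.65
Proper time for N cycles: τ = N/f = 6.01×10¹⁰/(6.65×10⁵) = 9.038×10⁴ s = 25.10 h.
Lab-frame duration Δt = γτ = 1.650 × 25.10 = 41.42 h.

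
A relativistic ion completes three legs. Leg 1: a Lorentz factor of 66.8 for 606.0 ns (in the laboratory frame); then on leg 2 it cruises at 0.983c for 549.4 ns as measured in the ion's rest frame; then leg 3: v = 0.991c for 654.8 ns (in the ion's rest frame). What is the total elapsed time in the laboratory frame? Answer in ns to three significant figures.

Leg 1: 606.0 ns is already measured in the laboratory frame.
Leg 2: γ = 1/√(1 − 0.983²) = 1/√0.03371 = 5.446; Δt_2 = 5.446 × 549.4 = 2992 ns.
Leg 3: γ = 1/√(1 − 0.991²) = 1/√0.01792 = 7.470; Δt_3 = 7.470 × 654.8 = 4892 ns.
Total: 606.0 + 2992 + 4892 ns.

Δt = 8490 ns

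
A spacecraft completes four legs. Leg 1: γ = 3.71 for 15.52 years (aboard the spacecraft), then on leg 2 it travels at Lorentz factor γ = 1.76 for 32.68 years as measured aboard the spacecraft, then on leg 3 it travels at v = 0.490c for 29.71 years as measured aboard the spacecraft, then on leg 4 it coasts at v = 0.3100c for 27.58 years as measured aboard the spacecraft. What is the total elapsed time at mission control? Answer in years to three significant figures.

Δt = 178 years

Leg 1: γ = 3.71; Δt_1 = 3.710 × 15.52 = 57.58 years.
Leg 2: γ = 1.76; Δt_2 = 1.760 × 32.68 = 57.52 years.
Leg 3: γ = 1/√(1 − 0.490²) = 1/√0.7599 = 1.147; Δt_3 = 1.147 × 29.71 = 34.08 years.
Leg 4: γ = 1/√(1 − 0.3100²) = 1/√0.9039 = 1.052; Δt_4 = 1.052 × 27.58 = 29.01 years.
Total: 57.58 + 57.52 + 34.08 + 29.01 years.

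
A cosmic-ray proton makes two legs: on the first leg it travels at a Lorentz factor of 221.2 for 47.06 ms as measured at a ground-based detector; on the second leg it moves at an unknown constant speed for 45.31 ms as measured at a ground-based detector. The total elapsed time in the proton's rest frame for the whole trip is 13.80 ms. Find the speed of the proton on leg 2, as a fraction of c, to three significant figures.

β = 0.954

Leg 1: γ = 221.2; τ_1 = 47.06/221.2 = 0.2127 ms.
Leg 2: speed unknown; τ_2 = 45.31/γ_2.
Total proper time: 0.2127 + τ_2 = 13.80, so τ_2 = 13.80 − 0.2127 = 13.59 ms.
γ_2 = 45.31/13.59 = 3.335; β = √(1 − 1/γ²) = √0.9101.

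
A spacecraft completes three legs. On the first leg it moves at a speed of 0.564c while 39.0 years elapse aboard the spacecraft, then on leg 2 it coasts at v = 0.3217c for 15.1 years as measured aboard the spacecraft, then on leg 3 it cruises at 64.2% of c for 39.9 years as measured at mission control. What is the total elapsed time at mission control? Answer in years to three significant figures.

Leg 1: γ = 1/√(1 − 0.564²) = 1/√0.6819 = 1.211; Δt_1 = 1.211 × 39.0 = 47.23 years.
Leg 2: γ = 1/√(1 − 0.3217²) = 1/√0.8965 = 1.056; Δt_2 = 1.056 × 15.1 = 15.95 years.
Leg 3: 39.9 years is already measured at mission control.
Total: 47.23 + 15.95 + 39.90 years.

Δt = 103 years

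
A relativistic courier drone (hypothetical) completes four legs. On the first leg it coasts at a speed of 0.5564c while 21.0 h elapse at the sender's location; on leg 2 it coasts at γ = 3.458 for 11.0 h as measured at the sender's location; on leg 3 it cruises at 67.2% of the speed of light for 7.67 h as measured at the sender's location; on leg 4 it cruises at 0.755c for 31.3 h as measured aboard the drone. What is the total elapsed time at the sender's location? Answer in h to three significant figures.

Leg 1: 21.0 h is already measured at the sender's location.
Leg 2: 11.0 h is already measured at the sender's location.
Leg 3: 7.67 h is already measured at the sender's location.
Leg 4: γ = 1/√(1 − 0.755²) = 1/√0.4300 = 1.525; Δt_4 = 1.525 × 31.3 = 47.73 h.
Total: 21.00 + 11.00 + 7.670 + 47.73 h.

Δt = 87.4 h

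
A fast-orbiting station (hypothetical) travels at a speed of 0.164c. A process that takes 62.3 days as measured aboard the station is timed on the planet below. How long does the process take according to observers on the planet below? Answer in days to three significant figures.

Δt = 63.2 days

γ = 1/√(1 − 0.164²) = 1/√0.9731 = 1.014
The interval measured aboard the station is the proper time (both events occur at the same place in that frame); the lab-frame interval is Δt = γτ = 1.014 × 62.3 days.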